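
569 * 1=569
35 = 35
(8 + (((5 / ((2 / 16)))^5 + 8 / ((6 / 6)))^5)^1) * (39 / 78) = 5629501733236719149410523546648576016388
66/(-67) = -66/67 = -0.99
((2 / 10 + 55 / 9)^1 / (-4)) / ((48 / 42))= -1.38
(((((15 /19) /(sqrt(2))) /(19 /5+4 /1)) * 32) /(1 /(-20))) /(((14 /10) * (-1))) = 40000 * sqrt(2) /1729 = 32.72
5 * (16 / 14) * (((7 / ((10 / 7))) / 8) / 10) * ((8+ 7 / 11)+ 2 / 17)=11459 / 3740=3.06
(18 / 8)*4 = 9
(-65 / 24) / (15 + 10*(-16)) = 13 / 696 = 0.02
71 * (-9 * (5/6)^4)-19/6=-44831/144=-311.33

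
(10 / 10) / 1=1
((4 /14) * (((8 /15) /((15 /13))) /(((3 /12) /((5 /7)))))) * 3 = 832 /735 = 1.13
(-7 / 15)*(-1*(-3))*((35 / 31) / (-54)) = 49 / 1674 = 0.03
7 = 7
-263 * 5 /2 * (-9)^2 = -106515 /2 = -53257.50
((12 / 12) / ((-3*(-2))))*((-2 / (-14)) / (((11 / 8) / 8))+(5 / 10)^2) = 111 / 616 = 0.18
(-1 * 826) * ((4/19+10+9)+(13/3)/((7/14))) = -1312514/57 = -23026.56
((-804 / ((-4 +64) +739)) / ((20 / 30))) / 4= -603 / 1598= -0.38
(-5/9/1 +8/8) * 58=232/9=25.78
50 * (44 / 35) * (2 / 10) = 88 / 7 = 12.57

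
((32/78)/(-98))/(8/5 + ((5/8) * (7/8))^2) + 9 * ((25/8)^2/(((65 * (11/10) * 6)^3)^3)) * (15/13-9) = -31856681125248449146577889245/14451493096906703111597815556064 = -0.00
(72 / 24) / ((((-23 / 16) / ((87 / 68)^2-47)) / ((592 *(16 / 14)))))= 2980255872 / 46529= 64051.58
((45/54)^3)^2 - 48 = -2223863/46656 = -47.67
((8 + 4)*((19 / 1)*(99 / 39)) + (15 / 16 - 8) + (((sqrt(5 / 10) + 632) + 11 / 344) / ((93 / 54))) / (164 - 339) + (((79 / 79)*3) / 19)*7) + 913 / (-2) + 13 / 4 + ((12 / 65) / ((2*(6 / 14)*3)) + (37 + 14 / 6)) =433856835761 / 2765708400 - 9*sqrt(2) / 5425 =156.87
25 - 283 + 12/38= -257.68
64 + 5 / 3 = 197 / 3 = 65.67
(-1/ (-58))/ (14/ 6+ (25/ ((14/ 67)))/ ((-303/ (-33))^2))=214221/ 46623967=0.00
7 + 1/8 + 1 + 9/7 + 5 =807/56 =14.41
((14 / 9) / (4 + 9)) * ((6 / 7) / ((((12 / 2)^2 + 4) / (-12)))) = -2 / 65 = -0.03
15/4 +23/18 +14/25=5029/900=5.59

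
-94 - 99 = -193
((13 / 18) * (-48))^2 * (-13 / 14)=-70304 / 63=-1115.94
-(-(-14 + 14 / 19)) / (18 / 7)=-98 / 19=-5.16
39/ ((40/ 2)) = 39/ 20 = 1.95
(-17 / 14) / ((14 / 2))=-17 / 98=-0.17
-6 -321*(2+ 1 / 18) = -3995 / 6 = -665.83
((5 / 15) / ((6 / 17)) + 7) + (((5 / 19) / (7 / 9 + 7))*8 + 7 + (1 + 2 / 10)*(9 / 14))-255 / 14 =-13333 / 5985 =-2.23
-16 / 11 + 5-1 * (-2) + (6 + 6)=193 / 11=17.55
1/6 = 0.17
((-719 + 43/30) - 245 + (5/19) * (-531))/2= -628313/1140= -551.15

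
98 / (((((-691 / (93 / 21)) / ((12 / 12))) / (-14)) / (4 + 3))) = 42532 / 691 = 61.55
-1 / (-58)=1 / 58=0.02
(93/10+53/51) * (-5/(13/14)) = -36911/663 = -55.67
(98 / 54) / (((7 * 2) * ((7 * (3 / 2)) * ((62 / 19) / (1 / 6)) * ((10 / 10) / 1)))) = 19 / 30132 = 0.00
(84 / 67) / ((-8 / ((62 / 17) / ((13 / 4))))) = -2604 / 14807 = -0.18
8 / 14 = 4 / 7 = 0.57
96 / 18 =16 / 3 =5.33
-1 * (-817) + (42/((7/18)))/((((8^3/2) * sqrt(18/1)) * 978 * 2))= 817.00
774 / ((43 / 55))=990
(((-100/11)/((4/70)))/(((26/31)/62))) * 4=-6727000/143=-47041.96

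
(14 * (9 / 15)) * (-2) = -84 / 5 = -16.80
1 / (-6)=-1 / 6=-0.17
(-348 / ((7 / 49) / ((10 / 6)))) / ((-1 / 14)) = 56840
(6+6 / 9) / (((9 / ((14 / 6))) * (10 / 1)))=14 / 81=0.17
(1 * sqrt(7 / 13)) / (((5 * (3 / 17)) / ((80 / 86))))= 136 * sqrt(91) / 1677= 0.77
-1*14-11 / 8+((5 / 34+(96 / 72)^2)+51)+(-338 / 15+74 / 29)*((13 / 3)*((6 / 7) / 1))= -45554321 / 1242360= -36.67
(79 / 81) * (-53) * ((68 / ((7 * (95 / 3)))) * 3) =-284716 / 5985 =-47.57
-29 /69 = -0.42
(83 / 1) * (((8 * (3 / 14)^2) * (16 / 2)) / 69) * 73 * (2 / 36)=48472 / 3381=14.34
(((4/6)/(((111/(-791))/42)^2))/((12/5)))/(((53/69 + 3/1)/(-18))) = -2115427461/17797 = -118864.27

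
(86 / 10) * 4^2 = 688 / 5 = 137.60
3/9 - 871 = -2612/3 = -870.67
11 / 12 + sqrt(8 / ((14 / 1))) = 1.67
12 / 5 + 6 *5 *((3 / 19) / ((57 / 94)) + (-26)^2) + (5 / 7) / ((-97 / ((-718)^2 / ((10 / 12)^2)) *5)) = 117638159736 / 6127975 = 19196.91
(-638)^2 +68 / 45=18317048 / 45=407045.51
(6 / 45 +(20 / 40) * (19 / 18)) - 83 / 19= -12679 / 3420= -3.71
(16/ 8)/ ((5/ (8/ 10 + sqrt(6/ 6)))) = 0.72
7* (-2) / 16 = -7 / 8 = -0.88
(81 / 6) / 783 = 1 / 58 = 0.02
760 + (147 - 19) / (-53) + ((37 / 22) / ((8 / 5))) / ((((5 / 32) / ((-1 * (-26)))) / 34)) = 3908720 / 583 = 6704.49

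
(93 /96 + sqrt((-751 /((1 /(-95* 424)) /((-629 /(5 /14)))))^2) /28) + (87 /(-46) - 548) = 1400418158425 /736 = 1902742063.08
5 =5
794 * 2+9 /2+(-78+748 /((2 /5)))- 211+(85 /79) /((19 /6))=9527867 /3002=3173.84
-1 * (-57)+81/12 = 255/4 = 63.75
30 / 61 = 0.49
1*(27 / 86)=27 / 86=0.31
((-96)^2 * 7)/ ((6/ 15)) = 161280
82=82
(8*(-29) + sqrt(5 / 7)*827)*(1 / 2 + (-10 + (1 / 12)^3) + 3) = 325699 / 216- 9288037*sqrt(35) / 12096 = -3034.86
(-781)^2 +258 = 610219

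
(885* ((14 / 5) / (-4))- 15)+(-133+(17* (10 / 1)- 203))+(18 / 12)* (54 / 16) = -12727 / 16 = -795.44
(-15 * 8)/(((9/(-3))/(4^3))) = 2560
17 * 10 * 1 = 170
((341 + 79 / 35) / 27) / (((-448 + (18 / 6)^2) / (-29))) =348406 / 414855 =0.84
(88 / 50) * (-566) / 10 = -12452 / 125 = -99.62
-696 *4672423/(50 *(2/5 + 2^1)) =-135500267/5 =-27100053.40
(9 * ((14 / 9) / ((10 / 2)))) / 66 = 7 / 165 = 0.04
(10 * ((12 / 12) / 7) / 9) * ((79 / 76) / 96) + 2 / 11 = 463993 / 2528064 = 0.18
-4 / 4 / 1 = -1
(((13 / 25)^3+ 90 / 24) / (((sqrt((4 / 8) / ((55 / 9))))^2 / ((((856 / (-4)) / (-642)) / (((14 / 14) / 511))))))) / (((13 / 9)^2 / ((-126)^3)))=-7765639867.53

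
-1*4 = -4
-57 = -57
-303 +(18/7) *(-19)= -2463/7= -351.86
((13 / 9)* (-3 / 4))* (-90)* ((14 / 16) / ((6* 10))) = 91 / 64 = 1.42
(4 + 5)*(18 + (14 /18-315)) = -2666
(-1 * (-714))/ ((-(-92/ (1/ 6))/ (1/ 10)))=119/ 920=0.13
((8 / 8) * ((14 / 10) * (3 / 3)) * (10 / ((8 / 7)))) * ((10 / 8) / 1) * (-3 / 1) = -45.94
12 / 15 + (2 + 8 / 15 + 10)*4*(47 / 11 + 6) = 85108 / 165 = 515.81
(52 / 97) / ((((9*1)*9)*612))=13 / 1202121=0.00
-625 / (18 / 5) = -3125 / 18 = -173.61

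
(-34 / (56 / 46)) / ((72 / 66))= -4301 / 168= -25.60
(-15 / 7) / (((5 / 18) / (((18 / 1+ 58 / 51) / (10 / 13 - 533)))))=228384 / 823361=0.28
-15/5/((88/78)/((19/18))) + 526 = 46041/88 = 523.19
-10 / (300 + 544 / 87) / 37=-435 / 492914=-0.00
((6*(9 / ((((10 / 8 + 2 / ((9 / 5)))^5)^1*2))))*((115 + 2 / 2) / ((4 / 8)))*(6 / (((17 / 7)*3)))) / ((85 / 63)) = 334066431541248 / 6411541765625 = 52.10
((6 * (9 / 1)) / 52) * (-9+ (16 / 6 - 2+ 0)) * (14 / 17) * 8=-57.01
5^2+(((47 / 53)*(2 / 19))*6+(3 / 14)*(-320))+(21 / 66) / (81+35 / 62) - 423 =-182728381445 / 392114723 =-466.01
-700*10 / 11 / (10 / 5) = -3500 / 11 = -318.18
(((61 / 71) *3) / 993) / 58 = 61 / 1363058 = 0.00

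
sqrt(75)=5* sqrt(3)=8.66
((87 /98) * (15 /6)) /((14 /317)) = 137895 /2744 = 50.25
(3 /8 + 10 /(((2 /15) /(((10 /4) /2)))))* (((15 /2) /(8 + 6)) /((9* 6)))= 1255 /1344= 0.93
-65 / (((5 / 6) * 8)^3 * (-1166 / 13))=0.00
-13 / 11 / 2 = -13 / 22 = -0.59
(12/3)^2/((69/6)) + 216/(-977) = 26296/22471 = 1.17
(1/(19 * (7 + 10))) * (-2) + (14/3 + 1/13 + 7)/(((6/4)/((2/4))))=147700/37791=3.91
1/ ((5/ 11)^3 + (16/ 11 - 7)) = -0.18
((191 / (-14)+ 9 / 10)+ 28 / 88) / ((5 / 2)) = -9567 / 1925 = -4.97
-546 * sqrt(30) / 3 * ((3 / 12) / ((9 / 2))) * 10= -910 * sqrt(30) / 9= -553.81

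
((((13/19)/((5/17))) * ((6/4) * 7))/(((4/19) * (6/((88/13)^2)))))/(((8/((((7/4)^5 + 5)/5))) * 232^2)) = 315726873/35825254400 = 0.01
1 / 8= 0.12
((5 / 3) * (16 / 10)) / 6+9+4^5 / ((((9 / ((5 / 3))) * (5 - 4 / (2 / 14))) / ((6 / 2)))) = -1055 / 69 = -15.29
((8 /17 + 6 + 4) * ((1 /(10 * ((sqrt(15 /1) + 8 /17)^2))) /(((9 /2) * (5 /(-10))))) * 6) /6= -26622748 /820864845 + 1646144 * sqrt(15) /820864845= -0.02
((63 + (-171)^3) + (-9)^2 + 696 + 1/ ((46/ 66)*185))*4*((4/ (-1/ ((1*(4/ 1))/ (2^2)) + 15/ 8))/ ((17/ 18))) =-49011433509888/ 506345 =-96794544.25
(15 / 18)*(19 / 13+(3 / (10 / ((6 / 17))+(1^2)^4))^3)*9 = 194361675 / 17718272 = 10.97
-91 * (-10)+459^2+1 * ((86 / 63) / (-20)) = 133302287 / 630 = 211590.93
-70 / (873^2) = -70 / 762129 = -0.00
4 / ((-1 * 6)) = -2 / 3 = -0.67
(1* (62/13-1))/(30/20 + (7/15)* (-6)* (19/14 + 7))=-490/2847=-0.17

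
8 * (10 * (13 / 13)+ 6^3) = 1808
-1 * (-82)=82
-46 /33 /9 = -46 /297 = -0.15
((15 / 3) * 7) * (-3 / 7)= -15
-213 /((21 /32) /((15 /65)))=-6816 /91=-74.90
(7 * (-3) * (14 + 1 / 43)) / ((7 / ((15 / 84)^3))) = -226125 / 943936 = -0.24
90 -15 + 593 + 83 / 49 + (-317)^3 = -1560862822 / 49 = -31854343.31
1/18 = 0.06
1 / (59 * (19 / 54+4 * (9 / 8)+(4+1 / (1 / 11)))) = 27 / 31624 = 0.00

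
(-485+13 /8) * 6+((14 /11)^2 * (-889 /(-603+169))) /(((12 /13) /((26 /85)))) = -2899.15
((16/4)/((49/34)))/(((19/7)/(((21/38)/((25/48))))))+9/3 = 36867/9025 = 4.08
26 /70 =13 /35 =0.37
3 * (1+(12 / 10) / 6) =18 / 5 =3.60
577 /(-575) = -577 /575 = -1.00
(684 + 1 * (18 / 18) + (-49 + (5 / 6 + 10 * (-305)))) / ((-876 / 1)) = 14479 / 5256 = 2.75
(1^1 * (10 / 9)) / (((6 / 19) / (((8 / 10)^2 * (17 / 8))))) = 646 / 135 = 4.79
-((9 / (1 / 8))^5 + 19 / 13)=-25153929235 / 13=-1934917633.46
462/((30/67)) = 5159/5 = 1031.80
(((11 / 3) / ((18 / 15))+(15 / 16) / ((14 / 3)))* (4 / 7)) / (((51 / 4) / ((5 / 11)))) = 32825 / 494802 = 0.07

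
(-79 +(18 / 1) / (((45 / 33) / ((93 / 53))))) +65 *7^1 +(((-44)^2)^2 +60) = 993367118 / 265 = 3748555.16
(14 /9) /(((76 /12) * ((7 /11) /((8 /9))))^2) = 15488 /204687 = 0.08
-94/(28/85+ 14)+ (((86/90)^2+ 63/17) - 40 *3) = -852157001/6988275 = -121.94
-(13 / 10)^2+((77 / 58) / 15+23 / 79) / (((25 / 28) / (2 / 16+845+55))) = 654731083 / 1718250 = 381.05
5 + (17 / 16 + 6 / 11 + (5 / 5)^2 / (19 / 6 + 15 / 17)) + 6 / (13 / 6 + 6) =3861721 / 508816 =7.59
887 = 887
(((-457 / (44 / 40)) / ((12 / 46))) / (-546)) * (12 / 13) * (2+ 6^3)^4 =237394148843360 / 39039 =6080948509.01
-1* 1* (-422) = 422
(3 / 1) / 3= 1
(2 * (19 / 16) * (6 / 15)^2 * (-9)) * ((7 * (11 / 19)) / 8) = -693 / 400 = -1.73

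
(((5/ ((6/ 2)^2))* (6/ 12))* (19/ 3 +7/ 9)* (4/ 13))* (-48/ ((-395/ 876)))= 598016/ 9243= 64.70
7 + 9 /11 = 86 /11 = 7.82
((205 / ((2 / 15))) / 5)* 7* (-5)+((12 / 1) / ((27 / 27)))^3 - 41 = -18151 / 2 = -9075.50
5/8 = 0.62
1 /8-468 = -3743 /8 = -467.88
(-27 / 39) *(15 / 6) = -45 / 26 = -1.73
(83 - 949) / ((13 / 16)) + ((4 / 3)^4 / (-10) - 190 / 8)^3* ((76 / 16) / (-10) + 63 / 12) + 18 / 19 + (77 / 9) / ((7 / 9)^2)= -19878824053037051917 / 294035676480000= -67606.84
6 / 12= 1 / 2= 0.50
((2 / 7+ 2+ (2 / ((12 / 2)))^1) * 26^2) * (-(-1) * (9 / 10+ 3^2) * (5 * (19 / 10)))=1165593 / 7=166513.29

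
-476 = -476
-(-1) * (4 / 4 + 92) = 93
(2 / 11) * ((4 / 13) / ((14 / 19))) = 76 / 1001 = 0.08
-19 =-19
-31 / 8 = -3.88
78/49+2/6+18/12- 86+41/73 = -1760167/21462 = -82.01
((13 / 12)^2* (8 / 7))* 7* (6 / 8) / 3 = 169 / 72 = 2.35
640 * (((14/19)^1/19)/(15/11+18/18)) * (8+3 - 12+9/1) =394240/4693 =84.01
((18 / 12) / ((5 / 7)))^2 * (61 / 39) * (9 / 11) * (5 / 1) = 80703 / 2860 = 28.22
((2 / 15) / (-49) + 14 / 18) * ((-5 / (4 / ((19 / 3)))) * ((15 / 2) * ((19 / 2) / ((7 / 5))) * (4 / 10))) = -3084745 / 24696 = -124.91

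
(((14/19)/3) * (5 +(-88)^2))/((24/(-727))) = -4381629/76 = -57653.01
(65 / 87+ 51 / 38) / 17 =6907 / 56202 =0.12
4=4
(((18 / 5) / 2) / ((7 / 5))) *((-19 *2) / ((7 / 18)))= -6156 / 49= -125.63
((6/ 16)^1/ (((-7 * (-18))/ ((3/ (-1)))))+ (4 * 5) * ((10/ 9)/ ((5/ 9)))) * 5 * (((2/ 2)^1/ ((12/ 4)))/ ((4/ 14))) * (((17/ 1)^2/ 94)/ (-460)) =-431477/ 276736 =-1.56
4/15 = 0.27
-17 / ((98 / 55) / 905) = -846175 / 98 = -8634.44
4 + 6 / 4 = 11 / 2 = 5.50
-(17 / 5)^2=-289 / 25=-11.56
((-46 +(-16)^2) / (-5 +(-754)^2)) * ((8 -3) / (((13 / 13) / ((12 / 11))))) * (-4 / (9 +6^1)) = -3360 / 6253621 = -0.00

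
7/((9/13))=91/9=10.11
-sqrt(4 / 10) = -sqrt(10) / 5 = -0.63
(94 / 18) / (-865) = -0.01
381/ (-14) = -27.21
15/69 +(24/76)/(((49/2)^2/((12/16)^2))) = 456811/2098474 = 0.22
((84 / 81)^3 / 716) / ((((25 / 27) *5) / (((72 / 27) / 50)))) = 21952 / 1223353125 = 0.00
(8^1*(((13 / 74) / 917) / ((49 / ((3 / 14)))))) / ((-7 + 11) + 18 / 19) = 741 / 546969409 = 0.00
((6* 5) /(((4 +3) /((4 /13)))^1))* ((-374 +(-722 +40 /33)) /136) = -180640 /17017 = -10.62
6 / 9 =2 / 3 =0.67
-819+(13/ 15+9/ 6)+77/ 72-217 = -371723/ 360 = -1032.56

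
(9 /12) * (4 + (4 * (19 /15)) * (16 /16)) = 34 /5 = 6.80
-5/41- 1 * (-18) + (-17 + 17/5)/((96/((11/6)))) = 520093/29520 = 17.62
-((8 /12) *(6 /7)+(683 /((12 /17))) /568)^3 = -11.77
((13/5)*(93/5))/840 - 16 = -111597/7000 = -15.94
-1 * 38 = -38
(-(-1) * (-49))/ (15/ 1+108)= -49/ 123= -0.40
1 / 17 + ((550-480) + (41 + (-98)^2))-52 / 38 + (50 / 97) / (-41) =9713.68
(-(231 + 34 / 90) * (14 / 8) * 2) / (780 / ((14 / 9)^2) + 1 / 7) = -892829 / 355545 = -2.51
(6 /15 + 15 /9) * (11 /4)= 341 /60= 5.68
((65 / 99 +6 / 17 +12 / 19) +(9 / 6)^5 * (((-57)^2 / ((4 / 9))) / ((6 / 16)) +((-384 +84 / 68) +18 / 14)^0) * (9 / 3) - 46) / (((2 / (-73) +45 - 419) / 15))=-165858590206075 / 9313066752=-17809.23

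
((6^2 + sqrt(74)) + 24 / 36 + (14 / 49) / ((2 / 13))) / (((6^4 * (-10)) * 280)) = -809 / 76204800 - sqrt(74) / 3628800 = -0.00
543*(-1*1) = -543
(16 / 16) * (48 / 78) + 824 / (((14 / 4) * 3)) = 21592 / 273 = 79.09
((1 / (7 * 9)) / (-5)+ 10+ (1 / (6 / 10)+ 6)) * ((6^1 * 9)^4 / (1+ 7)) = 657097272 / 35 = 18774207.77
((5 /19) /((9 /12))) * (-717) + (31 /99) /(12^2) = -251.58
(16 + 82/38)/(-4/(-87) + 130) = 30015/214966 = 0.14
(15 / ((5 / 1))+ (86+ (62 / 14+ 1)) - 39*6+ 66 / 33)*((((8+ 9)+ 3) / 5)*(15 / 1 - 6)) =-34668 / 7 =-4952.57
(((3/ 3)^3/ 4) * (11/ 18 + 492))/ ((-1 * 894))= -8867/ 64368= -0.14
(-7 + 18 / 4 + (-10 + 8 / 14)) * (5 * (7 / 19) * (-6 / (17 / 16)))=40080 / 323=124.09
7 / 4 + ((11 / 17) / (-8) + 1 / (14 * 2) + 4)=5431 / 952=5.70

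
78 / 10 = 39 / 5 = 7.80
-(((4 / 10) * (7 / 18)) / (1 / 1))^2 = -49 / 2025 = -0.02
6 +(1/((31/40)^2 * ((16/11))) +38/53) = 400416/50933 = 7.86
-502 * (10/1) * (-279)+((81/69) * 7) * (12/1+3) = 32216175/23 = 1400703.26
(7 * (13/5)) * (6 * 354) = 193284/5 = 38656.80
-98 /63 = -14 /9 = -1.56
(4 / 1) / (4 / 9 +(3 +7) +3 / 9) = 36 / 97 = 0.37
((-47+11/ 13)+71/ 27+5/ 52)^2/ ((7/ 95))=353182139255/ 13798512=25595.67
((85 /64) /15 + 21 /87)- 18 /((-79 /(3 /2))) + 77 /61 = 51893143 /26832192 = 1.93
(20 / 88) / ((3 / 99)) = 15 / 2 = 7.50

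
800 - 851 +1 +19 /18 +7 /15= -4363 /90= -48.48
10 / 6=5 / 3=1.67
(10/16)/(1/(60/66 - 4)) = -85/44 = -1.93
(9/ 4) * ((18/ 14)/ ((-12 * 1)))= -27/ 112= -0.24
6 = 6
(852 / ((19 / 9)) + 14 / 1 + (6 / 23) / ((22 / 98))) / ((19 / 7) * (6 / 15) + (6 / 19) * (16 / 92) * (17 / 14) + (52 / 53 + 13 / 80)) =182.38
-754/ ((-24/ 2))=377/ 6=62.83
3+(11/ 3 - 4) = 8/ 3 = 2.67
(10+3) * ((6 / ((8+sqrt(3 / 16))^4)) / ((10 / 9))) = 95877879552 / 5433416192405 - 11812110336 * sqrt(3) / 5433416192405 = 0.01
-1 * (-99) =99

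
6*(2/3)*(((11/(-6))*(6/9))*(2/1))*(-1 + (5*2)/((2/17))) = -2464/3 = -821.33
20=20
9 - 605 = -596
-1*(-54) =54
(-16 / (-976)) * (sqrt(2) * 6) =6 * sqrt(2) / 61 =0.14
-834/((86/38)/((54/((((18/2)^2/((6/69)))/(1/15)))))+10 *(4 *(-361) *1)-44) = 21128/352093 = 0.06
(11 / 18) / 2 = 11 / 36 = 0.31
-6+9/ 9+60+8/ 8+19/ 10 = 579/ 10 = 57.90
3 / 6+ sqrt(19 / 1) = 1 / 2+ sqrt(19) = 4.86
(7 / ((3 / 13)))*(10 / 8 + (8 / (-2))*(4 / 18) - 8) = -25025 / 108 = -231.71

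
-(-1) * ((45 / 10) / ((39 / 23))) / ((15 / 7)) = 161 / 130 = 1.24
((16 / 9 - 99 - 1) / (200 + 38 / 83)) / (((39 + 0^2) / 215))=-606730 / 224613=-2.70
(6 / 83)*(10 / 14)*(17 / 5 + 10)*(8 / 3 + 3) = 2278 / 581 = 3.92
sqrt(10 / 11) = sqrt(110) / 11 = 0.95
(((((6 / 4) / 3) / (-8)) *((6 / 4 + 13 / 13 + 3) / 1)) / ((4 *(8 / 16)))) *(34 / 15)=-187 / 480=-0.39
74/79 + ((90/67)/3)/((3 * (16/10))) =21807/21172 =1.03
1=1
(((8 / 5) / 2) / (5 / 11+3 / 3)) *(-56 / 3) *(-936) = 48048 / 5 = 9609.60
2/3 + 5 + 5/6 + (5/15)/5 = 197/30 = 6.57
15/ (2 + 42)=15/ 44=0.34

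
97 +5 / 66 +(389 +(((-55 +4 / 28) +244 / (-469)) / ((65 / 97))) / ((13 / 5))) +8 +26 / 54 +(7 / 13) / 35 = 108942679073 / 235405170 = 462.79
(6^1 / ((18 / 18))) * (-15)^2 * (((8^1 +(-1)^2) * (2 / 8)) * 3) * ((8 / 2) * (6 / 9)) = 24300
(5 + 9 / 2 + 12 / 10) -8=27 / 10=2.70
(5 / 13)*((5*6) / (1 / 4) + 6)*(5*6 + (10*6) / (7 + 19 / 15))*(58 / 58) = 727650 / 403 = 1805.58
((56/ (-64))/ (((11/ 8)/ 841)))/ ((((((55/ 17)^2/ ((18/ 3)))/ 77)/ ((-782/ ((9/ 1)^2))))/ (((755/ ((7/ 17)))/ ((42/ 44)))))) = 438065189.05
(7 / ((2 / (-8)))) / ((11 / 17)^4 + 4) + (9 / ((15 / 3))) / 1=-1710883 / 348725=-4.91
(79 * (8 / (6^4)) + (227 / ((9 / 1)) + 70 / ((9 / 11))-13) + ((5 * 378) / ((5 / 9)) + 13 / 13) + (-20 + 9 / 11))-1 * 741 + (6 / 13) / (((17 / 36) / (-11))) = 1075264999 / 393822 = 2730.33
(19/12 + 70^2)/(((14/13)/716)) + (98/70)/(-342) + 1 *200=3259052.69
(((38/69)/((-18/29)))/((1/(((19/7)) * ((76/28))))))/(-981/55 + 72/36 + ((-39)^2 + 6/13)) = -142221365/32757487938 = -0.00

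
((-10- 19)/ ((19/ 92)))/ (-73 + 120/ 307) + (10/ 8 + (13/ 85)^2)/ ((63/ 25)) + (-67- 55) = -409758220423/ 3427196668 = -119.56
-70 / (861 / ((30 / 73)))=-100 / 2993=-0.03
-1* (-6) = 6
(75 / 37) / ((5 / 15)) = 225 / 37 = 6.08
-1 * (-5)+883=888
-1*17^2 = -289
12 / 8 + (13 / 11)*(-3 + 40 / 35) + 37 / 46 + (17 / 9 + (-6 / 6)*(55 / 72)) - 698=-9871773 / 14168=-696.77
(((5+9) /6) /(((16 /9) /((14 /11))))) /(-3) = -49 /88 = -0.56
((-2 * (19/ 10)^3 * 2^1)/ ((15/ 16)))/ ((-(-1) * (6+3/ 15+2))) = -54872/ 15375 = -3.57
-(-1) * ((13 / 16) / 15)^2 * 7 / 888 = 1183 / 51148800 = 0.00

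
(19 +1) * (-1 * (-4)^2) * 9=-2880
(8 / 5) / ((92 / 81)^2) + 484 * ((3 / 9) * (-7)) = -17902837 / 15870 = -1128.09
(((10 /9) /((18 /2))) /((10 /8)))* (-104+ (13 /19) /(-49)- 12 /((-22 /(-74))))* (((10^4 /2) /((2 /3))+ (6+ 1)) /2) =-14799509996 /276507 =-53523.09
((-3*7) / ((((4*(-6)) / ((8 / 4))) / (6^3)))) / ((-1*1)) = -378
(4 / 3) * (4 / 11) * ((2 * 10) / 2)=160 / 33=4.85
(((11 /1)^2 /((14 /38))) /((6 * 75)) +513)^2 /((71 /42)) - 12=2618528541001 /16773750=156108.71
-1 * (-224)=224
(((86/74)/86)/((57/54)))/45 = 0.00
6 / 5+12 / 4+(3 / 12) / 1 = 89 / 20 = 4.45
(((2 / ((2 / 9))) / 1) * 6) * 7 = 378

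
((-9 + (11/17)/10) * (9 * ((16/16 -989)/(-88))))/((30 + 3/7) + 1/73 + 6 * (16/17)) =-132731739/5305520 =-25.02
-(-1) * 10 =10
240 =240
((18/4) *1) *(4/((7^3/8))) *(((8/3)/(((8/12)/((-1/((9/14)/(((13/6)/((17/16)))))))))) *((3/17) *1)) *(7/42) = -6656/42483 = -0.16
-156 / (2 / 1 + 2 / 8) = -208 / 3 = -69.33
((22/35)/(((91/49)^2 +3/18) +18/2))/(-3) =-308/18545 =-0.02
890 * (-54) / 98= -24030 / 49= -490.41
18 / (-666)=-1 / 37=-0.03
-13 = -13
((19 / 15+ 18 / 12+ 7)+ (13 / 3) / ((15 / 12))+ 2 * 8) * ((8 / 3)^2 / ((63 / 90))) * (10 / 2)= 280640 / 189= 1484.87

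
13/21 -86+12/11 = -19471/231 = -84.29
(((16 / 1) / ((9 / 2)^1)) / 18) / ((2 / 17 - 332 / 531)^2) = 4024036 / 5248681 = 0.77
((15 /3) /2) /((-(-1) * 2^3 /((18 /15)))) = 3 /8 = 0.38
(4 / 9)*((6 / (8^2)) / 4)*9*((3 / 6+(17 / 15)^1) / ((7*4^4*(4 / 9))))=63 / 327680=0.00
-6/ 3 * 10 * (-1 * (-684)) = -13680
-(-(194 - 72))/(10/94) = 5734/5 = 1146.80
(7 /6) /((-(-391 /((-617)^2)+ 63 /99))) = -29313053 /15963132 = -1.84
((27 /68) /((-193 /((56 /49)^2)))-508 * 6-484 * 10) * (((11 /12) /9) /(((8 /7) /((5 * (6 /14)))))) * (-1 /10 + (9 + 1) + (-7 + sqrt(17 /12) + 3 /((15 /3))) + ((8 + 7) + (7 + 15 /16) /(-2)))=-84460525325 /3858456-1089813230 * sqrt(51) /4340763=-23682.68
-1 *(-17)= 17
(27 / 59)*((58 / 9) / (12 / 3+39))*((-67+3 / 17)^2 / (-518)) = -112273152 / 189896987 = -0.59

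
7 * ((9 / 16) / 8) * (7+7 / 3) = 147 / 32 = 4.59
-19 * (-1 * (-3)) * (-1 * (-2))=-114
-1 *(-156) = 156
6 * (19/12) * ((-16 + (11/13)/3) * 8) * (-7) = 326116/39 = 8361.95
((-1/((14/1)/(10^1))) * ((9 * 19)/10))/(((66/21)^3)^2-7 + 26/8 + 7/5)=-3193330/251340953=-0.01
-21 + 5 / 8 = -163 / 8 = -20.38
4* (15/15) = 4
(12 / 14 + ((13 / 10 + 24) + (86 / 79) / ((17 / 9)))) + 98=11726193 / 94010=124.73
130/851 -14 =-11784/851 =-13.85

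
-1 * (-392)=392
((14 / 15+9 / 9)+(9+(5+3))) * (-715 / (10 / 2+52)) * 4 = -162448 / 171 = -949.99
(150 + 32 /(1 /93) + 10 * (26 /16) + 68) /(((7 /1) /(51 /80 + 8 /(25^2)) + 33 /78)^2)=1872910302289 /73018307961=25.65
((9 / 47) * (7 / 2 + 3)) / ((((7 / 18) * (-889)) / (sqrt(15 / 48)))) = -0.00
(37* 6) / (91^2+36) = 222 / 8317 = 0.03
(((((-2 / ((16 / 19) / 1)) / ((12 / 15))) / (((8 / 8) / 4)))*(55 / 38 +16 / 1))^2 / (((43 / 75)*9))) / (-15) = -6105125 / 11008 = -554.61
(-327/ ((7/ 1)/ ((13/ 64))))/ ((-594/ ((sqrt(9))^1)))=1417/ 29568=0.05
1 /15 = 0.07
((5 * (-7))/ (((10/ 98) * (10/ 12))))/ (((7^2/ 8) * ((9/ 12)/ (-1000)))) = 89600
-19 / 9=-2.11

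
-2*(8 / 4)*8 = -32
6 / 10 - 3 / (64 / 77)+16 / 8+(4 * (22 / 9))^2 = 2451917 / 25920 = 94.60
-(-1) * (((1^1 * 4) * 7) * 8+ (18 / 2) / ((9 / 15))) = 239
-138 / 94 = -69 / 47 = -1.47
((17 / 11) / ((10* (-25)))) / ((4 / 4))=-17 / 2750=-0.01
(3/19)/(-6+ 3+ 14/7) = -3/19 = -0.16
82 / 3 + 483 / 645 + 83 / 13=289004 / 8385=34.47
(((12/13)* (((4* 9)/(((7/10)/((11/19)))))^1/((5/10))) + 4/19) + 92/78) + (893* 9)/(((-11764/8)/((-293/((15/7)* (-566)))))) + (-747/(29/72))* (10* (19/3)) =-73493615339747117/625987570845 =-117404.27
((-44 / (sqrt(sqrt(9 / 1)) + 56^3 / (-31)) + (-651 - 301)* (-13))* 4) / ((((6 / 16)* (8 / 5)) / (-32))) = -22207311453537280 / 8411175429 - 2460160* sqrt(3) / 8411175429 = -2640214.99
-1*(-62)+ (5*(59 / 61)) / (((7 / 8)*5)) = 26946 / 427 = 63.11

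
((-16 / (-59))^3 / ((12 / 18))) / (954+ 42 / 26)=26624 / 850474439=0.00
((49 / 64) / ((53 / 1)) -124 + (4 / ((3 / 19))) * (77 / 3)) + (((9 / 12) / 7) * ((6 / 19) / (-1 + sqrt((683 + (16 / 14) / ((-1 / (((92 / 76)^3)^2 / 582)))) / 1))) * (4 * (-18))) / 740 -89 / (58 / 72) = 2225192025403676912054851 / 5352185514465470393280 -29241 * sqrt(133327715699554215) / 84637503165569410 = 415.75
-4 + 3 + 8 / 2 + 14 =17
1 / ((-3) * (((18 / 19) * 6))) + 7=6.94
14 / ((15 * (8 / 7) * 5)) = 0.16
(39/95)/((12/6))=39/190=0.21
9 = 9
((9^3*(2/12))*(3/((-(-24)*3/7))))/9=63/16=3.94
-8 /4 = -2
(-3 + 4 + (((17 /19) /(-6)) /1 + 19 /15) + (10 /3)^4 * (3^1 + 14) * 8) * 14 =1809028123 /7695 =235091.37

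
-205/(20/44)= -451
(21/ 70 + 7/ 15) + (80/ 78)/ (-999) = 298301/ 389610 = 0.77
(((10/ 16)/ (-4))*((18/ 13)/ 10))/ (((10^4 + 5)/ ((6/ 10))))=-9/ 6936800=-0.00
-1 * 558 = -558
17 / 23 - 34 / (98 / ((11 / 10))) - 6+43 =421019 / 11270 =37.36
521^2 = 271441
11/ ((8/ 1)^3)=11/ 512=0.02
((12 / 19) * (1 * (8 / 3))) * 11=352 / 19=18.53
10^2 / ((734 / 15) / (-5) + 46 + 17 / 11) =82500 / 31151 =2.65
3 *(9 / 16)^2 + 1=499 / 256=1.95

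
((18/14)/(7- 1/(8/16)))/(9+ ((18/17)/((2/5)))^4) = 83521/18870110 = 0.00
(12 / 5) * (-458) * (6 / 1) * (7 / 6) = -38472 / 5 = -7694.40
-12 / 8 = -3 / 2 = -1.50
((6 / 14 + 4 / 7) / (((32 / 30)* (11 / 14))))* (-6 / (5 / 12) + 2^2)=-273 / 22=-12.41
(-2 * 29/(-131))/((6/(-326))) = -9454/393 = -24.06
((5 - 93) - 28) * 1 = -116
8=8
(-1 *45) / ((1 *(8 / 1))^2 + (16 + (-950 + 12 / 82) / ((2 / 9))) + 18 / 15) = 9225 / 859594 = 0.01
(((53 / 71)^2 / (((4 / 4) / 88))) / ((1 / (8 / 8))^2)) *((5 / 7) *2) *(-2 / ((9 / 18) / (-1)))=9887680 / 35287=280.21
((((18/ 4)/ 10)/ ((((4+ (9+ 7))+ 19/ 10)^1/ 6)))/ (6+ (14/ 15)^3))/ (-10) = -6075/ 3357124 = -0.00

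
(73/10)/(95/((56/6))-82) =-1022/10055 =-0.10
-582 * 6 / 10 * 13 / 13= -1746 / 5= -349.20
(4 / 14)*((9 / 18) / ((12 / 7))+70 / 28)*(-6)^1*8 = -268 / 7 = -38.29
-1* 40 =-40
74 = 74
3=3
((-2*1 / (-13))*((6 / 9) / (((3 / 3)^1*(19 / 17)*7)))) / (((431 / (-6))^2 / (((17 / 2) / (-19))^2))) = 58956 / 115946257609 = 0.00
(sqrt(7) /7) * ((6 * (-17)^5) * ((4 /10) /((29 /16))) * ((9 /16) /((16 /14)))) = -38336139 * sqrt(7) /290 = -349751.34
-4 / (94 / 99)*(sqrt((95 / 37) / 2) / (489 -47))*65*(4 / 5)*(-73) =40.99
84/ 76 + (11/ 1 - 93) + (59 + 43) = 401/ 19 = 21.11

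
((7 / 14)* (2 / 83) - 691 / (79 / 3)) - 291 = -2080067 / 6557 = -317.23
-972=-972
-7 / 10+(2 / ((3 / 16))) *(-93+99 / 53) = -515571 / 530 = -972.78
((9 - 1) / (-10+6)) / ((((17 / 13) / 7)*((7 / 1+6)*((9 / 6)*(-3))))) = 28 / 153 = 0.18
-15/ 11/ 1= -1.36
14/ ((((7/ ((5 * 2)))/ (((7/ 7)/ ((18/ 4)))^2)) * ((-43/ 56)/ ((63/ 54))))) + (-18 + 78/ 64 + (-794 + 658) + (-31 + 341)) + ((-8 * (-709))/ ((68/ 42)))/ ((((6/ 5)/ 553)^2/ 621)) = 2626210900330886503/ 5684256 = 462014888198.37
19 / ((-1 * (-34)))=19 / 34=0.56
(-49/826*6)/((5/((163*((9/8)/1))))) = -30807/2360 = -13.05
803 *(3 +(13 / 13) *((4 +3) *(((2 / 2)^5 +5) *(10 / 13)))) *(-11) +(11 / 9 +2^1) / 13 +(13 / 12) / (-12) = -311872.69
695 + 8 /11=7653 /11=695.73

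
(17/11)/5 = 17/55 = 0.31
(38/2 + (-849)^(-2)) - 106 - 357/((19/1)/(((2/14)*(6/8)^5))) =-1229012537609/14023904256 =-87.64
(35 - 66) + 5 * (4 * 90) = 1769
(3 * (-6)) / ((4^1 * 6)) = -3 / 4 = -0.75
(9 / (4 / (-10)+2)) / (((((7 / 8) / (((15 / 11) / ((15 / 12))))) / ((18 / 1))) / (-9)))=-87480 / 77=-1136.10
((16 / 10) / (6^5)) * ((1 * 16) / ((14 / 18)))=4 / 945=0.00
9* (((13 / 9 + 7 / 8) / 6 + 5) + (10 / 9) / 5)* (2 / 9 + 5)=113881 / 432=263.61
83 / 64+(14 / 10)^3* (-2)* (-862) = 37855623 / 8000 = 4731.95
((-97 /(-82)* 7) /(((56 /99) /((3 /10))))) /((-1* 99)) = -291 /6560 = -0.04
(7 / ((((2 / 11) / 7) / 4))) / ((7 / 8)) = 1232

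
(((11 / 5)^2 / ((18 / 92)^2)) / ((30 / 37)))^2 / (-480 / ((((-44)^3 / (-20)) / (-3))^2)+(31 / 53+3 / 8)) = 4213155615711718189096 / 166270555250578125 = 25339.16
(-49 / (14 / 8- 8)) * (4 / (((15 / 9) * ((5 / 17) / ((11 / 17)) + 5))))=3.45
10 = 10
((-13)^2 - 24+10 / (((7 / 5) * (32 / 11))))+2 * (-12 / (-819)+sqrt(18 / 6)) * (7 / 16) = 7 * sqrt(3) / 8+644141 / 4368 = 148.98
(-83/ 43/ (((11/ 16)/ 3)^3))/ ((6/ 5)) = -7649280/ 57233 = -133.65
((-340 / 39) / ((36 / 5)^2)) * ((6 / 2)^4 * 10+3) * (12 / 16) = -575875 / 5616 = -102.54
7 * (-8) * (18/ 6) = -168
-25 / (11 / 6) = -150 / 11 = -13.64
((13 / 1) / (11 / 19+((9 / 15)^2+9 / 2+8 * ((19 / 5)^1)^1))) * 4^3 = 23.21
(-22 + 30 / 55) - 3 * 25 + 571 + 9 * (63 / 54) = 10671 / 22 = 485.05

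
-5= -5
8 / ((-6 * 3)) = -0.44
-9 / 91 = -0.10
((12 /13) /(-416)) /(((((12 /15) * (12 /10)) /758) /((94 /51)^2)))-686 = -2433284947 /3516552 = -691.95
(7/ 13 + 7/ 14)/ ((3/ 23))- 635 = -16303/ 26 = -627.04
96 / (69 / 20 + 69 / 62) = 21.04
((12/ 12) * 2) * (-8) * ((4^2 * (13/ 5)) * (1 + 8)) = -29952/ 5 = -5990.40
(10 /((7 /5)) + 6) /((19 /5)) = 460 /133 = 3.46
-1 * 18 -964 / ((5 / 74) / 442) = -31530602 / 5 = -6306120.40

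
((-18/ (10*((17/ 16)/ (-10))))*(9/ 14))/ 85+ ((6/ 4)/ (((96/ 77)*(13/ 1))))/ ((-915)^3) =0.13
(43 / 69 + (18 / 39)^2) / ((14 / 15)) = 6965 / 7774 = 0.90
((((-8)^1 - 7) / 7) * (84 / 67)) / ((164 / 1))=-45 / 2747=-0.02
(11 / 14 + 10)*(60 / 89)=4530 / 623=7.27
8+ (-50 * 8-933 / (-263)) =-102163 / 263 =-388.45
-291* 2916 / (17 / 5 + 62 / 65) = -194898.02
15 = 15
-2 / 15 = -0.13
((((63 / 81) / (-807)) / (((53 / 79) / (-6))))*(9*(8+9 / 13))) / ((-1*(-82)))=0.01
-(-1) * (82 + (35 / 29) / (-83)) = 197339 / 2407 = 81.99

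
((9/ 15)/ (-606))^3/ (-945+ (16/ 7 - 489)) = 7/ 10325676622000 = 0.00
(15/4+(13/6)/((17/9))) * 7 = 34.28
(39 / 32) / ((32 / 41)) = 1599 / 1024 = 1.56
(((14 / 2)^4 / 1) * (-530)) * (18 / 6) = -3817590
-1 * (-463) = 463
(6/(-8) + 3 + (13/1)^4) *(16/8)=114253/2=57126.50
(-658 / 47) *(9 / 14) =-9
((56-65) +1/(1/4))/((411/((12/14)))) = -0.01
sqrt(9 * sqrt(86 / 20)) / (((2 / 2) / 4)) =6 * 10^(3 / 4) * 43^(1 / 4) / 5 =17.28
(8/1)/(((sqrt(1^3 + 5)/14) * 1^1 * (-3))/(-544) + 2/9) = 4176248832/116004725 - 7402752 * sqrt(6)/116004725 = 35.84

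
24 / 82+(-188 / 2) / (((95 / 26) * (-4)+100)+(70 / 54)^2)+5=142525597 / 33829715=4.21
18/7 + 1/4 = 79/28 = 2.82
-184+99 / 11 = -175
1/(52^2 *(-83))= -1/224432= -0.00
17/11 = 1.55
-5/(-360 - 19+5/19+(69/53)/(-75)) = 125875/9535137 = 0.01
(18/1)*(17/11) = 306/11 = 27.82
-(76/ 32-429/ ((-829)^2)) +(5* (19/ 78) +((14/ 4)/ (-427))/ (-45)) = -226847803463/ 196193560680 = -1.16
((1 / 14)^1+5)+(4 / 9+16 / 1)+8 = 3719 / 126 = 29.52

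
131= 131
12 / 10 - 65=-319 / 5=-63.80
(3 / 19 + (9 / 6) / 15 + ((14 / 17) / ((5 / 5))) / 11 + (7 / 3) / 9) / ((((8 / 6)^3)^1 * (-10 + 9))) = -567931 / 2273920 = -0.25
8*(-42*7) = -2352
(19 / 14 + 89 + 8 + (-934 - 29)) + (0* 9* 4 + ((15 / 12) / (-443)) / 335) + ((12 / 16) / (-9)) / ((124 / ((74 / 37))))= -133655532929 / 154578648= -864.64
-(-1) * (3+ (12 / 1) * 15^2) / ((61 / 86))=232458 / 61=3810.79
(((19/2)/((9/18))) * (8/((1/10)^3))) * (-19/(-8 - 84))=722000/23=31391.30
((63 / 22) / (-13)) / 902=-63 / 257972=-0.00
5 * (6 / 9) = 10 / 3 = 3.33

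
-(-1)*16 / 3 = 16 / 3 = 5.33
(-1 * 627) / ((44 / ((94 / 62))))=-2679 / 124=-21.60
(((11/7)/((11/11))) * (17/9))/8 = 187/504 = 0.37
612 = 612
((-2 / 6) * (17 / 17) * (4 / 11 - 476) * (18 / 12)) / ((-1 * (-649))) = 0.37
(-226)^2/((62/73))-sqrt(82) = 1864274/31-sqrt(82) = 60128.82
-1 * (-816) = 816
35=35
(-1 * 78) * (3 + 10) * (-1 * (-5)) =-5070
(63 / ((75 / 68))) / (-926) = -714 / 11575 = -0.06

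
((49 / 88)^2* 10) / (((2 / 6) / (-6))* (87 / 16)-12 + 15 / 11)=-36015 / 127061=-0.28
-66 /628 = -33 /314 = -0.11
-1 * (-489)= 489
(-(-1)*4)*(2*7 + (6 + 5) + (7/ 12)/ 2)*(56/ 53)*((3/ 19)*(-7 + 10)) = 50988/ 1007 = 50.63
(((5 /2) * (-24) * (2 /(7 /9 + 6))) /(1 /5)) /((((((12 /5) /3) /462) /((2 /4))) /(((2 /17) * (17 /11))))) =-283500 /61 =-4647.54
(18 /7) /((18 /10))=10 /7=1.43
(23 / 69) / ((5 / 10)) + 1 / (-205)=407 / 615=0.66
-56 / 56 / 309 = -1 / 309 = -0.00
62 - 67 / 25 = 1483 / 25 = 59.32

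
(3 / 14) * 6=9 / 7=1.29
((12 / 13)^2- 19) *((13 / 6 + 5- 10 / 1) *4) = 104278 / 507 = 205.68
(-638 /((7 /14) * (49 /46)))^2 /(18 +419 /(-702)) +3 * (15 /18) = 4837236129149 /58666034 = 82453.78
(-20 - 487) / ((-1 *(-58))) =-507 / 58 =-8.74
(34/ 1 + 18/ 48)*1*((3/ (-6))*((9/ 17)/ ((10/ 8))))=-495/ 68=-7.28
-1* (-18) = 18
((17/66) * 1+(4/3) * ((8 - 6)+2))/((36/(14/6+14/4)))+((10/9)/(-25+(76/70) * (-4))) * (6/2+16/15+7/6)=0.71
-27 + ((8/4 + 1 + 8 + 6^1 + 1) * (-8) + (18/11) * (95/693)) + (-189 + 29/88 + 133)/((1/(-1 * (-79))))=-30957793/6776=-4568.74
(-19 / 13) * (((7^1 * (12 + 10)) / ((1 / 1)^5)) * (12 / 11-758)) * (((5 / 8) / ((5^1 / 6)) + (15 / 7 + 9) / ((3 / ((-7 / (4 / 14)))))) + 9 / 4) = -194895008 / 13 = -14991923.69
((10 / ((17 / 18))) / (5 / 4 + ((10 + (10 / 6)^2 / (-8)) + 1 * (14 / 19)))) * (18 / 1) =16.37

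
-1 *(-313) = 313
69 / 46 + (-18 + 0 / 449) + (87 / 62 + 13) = -65 / 31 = -2.10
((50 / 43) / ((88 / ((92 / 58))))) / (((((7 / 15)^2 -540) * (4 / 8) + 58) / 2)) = -0.00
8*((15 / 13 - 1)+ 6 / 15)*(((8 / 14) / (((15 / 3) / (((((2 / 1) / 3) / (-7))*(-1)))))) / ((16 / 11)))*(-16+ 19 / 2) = -264 / 1225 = -0.22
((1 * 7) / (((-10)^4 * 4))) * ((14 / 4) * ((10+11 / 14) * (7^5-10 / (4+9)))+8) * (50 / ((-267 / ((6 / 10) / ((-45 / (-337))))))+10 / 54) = -364188167833 / 4998240000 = -72.86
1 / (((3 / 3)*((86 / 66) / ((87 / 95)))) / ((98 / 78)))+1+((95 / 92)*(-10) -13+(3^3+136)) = 345799533 / 2442830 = 141.56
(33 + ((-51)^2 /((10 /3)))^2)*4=60890109 /25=2435604.36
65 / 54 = 1.20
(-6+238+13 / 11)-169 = 706 / 11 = 64.18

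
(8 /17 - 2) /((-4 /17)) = 13 /2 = 6.50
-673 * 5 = -3365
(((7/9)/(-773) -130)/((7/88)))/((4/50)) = -20428.73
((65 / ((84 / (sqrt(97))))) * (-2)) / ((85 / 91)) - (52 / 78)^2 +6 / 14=-169 * sqrt(97) / 102 - 1 / 63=-16.33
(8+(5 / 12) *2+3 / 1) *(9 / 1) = 213 / 2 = 106.50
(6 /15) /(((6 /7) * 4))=7 /60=0.12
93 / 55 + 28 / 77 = 113 / 55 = 2.05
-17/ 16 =-1.06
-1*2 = -2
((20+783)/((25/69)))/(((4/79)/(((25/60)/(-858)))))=-132641/6240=-21.26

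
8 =8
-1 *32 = -32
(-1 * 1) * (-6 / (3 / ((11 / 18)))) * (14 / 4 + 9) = 275 / 18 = 15.28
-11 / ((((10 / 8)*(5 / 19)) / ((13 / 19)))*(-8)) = 143 / 50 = 2.86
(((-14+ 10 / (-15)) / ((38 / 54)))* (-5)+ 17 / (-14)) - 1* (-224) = 86981 / 266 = 327.00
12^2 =144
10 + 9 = 19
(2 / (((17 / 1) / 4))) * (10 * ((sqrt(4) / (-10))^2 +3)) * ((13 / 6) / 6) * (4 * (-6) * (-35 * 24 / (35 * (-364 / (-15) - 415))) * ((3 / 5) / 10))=-1138176 / 2490925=-0.46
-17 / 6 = -2.83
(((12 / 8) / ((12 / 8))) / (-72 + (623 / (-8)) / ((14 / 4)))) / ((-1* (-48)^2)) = 1 / 217152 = 0.00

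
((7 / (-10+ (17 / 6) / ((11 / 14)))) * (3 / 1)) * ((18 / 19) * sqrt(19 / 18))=-2079 * sqrt(38) / 4009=-3.20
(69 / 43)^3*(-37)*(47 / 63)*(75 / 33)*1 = -1586880975 / 6122039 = -259.21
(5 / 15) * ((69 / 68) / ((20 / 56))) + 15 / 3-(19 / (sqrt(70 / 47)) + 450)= -75489 / 170-19 * sqrt(3290) / 70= -459.62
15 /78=5 /26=0.19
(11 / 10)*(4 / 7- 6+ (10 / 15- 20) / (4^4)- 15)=-121253 / 5376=-22.55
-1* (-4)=4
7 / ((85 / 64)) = 448 / 85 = 5.27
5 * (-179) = -895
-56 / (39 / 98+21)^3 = -52706752 / 9221366673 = -0.01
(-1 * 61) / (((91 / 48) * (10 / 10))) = -2928 / 91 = -32.18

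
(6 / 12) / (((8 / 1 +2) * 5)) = 1 / 100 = 0.01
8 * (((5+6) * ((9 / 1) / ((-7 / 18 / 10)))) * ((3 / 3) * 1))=-142560 / 7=-20365.71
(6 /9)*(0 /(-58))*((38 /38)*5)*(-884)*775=0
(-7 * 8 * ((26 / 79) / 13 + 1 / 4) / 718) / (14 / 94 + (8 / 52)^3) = -62884731 / 446827555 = -0.14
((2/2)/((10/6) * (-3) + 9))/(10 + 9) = 1/76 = 0.01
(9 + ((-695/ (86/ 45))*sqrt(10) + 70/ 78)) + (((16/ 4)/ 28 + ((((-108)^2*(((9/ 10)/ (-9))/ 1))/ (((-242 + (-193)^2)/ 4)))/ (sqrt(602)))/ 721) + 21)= -31275*sqrt(10)/ 86 - 11664*sqrt(602)/ 40156480735 + 8474/ 273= -1118.96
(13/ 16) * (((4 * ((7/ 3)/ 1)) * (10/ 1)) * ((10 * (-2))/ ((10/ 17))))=-2578.33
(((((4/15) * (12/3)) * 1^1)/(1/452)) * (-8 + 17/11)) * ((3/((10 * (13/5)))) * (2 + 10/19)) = -12323328/13585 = -907.13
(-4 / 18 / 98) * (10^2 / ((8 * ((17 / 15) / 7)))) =-125 / 714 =-0.18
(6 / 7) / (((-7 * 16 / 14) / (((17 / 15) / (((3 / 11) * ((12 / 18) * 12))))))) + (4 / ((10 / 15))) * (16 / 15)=21317 / 3360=6.34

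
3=3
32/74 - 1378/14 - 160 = -258.00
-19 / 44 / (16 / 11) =-19 / 64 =-0.30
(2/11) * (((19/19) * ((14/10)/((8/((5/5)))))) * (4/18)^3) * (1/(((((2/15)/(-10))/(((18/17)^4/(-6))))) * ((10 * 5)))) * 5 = 504/918731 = 0.00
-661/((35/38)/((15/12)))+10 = -887.07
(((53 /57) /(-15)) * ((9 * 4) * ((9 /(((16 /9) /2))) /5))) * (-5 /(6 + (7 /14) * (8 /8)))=4293 /1235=3.48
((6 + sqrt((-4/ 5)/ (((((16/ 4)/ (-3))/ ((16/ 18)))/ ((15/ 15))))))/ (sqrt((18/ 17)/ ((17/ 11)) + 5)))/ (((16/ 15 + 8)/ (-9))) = 9*sqrt(1643)*(-45 - sqrt(30))/ 6572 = -2.80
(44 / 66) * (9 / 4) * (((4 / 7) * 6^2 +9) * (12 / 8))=1863 / 28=66.54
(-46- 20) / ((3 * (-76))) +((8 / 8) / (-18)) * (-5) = 97 / 171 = 0.57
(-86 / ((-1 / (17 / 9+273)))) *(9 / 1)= 212764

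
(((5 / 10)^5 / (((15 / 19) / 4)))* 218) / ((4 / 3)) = 2071 / 80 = 25.89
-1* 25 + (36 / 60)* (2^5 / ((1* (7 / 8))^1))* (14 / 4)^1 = 259 / 5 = 51.80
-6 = -6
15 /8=1.88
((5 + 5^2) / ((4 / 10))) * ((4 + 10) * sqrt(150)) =5250 * sqrt(6) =12859.82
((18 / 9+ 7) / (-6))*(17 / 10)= -51 / 20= -2.55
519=519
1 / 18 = 0.06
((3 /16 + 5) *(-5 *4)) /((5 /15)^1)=-1245 /4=-311.25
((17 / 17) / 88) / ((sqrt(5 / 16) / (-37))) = -37*sqrt(5) / 110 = -0.75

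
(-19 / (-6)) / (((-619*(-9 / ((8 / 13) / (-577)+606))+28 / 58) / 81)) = 33812430723 / 1275492431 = 26.51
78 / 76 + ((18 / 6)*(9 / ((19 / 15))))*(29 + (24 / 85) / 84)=2800275 / 4522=619.26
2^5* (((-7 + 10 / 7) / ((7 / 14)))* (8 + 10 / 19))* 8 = -3234816 / 133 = -24321.92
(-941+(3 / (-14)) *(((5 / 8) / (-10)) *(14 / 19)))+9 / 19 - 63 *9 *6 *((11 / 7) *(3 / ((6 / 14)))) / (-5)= 6543.88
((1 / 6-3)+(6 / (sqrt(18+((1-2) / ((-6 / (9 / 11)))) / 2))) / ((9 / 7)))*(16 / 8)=-3.47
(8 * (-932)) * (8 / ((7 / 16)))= -954368 / 7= -136338.29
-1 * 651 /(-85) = 651 /85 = 7.66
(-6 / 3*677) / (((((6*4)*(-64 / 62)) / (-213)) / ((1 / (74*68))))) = -1490077 / 644096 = -2.31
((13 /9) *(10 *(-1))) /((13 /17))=-170 /9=-18.89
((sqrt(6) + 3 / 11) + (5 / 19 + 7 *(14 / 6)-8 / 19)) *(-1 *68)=-701284 / 627-68 *sqrt(6)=-1285.04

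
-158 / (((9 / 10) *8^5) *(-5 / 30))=0.03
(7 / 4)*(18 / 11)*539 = 3087 / 2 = 1543.50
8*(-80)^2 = 51200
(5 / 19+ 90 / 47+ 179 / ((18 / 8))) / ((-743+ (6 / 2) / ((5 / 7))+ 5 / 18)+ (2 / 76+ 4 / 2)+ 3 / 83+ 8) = -272610595 / 2429671909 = -0.11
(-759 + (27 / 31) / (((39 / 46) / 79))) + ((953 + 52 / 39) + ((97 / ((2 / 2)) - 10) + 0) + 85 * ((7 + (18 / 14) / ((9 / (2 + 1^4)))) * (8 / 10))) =7351237 / 8463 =868.63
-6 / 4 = -3 / 2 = -1.50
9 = 9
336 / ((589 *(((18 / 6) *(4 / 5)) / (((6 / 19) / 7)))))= 120 / 11191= 0.01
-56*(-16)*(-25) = -22400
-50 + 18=-32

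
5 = 5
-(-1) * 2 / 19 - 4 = -3.89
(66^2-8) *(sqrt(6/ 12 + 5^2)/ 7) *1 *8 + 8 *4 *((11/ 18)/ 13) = 176/ 117 + 17392 *sqrt(102)/ 7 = 25094.45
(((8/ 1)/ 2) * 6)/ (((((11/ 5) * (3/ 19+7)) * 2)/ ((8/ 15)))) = 76/ 187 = 0.41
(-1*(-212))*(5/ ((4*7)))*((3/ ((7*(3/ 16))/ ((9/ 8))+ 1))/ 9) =530/ 91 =5.82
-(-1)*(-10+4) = -6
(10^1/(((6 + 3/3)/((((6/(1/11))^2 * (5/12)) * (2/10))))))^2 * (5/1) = 65884500/49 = 1344581.63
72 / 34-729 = -726.88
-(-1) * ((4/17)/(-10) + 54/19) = 4552/1615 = 2.82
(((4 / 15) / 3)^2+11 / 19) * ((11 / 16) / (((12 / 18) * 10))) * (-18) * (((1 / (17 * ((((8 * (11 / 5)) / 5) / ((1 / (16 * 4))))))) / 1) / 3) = -22579 / 238141440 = -0.00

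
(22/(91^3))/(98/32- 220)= -0.00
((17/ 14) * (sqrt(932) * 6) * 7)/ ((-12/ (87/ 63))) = -493 * sqrt(233)/ 42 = -179.17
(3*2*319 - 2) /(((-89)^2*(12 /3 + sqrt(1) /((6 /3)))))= 3824 /71289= 0.05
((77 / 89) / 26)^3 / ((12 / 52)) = 456533 / 2859354264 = 0.00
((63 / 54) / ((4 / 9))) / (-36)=-7 / 96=-0.07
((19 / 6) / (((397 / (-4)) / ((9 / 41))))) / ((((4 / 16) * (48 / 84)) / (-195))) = 9.56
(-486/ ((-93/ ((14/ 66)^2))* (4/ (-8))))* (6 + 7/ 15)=-57036/ 18755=-3.04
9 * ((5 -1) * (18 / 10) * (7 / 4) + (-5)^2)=1692 / 5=338.40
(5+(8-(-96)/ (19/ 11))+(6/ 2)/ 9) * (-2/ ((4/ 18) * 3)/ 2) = -1964/ 19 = -103.37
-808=-808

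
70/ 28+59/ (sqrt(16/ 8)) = 5/ 2+59* sqrt(2)/ 2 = 44.22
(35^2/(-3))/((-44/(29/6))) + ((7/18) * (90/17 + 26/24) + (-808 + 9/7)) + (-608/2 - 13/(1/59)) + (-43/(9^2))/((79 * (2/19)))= -30664649905/16752582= -1830.44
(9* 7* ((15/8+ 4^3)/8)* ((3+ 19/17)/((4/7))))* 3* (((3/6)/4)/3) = 478485/1024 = 467.27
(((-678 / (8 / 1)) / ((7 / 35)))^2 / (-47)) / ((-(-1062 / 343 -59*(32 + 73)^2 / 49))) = -109494175 / 380544336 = -0.29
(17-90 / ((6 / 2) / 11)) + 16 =-297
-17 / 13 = -1.31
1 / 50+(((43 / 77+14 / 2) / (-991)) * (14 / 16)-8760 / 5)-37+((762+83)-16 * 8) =-1168572673 / 1090100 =-1071.99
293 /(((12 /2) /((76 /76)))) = 293 /6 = 48.83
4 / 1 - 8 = -4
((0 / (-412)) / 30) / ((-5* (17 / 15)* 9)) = 0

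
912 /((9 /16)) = 4864 /3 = 1621.33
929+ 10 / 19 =929.53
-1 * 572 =-572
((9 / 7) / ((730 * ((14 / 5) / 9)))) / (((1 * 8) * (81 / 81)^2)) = 81 / 114464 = 0.00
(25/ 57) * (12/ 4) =25/ 19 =1.32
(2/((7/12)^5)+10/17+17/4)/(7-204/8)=-39370655/21143206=-1.86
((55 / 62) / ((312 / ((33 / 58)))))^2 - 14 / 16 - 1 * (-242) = 33724715143753 / 139864032256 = 241.13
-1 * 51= -51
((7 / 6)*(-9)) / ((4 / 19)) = -399 / 8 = -49.88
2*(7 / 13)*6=84 / 13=6.46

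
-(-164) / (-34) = -82 / 17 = -4.82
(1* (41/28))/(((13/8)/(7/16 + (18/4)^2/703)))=215045/511784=0.42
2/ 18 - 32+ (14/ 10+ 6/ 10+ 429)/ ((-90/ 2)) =-622/ 15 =-41.47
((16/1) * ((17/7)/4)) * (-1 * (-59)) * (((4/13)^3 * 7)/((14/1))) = 128384/15379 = 8.35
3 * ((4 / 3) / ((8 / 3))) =3 / 2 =1.50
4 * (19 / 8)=9.50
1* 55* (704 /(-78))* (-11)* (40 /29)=8518400 /1131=7531.74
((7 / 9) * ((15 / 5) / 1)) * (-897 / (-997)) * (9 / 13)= 1449 / 997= 1.45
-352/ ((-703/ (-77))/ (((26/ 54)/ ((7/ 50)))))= -132.60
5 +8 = 13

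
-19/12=-1.58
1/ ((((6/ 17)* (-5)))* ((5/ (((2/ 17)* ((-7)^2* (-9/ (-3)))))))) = -49/ 25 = -1.96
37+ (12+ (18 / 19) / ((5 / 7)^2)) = 24157 / 475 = 50.86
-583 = -583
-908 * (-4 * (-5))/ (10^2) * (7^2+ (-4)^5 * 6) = 1106852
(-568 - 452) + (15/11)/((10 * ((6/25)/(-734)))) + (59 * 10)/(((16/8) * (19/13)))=-516315/418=-1235.20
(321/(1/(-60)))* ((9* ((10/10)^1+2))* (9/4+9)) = -5850225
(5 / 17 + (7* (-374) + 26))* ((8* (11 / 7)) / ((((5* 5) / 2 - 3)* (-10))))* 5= 3877192 / 2261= 1714.81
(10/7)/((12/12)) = 10/7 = 1.43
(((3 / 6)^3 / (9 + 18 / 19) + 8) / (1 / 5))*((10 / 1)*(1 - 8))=-302875 / 108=-2804.40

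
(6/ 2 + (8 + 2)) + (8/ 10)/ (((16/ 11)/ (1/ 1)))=271/ 20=13.55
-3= -3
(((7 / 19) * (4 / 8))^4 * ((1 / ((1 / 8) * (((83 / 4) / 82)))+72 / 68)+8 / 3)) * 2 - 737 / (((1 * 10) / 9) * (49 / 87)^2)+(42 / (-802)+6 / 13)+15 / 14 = -2089.45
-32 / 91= -0.35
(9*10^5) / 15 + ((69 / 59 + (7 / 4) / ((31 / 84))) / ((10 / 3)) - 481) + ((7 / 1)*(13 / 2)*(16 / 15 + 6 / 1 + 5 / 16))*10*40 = 10634991563 / 54870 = 193821.61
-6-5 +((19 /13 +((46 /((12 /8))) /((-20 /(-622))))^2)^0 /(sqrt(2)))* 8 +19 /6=-47 /6 +4* sqrt(2)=-2.18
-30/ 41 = -0.73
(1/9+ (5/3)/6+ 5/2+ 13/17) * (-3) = -559/51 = -10.96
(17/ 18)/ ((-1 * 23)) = -17/ 414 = -0.04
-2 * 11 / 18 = -11 / 9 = -1.22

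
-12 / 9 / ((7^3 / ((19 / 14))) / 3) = -38 / 2401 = -0.02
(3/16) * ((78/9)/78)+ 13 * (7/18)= 731/144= 5.08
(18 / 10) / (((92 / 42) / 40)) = 756 / 23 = 32.87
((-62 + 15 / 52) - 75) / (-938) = 7109 / 48776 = 0.15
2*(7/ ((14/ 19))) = 19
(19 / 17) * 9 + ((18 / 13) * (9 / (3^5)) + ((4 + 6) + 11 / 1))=31.11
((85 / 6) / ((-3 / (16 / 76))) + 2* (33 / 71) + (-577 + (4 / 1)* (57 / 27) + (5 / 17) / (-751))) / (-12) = 22034634736 / 465012441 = 47.39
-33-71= -104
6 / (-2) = -3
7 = 7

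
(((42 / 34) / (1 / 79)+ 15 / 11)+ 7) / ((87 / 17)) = 19813 / 957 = 20.70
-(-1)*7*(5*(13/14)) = 32.50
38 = 38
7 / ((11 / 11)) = 7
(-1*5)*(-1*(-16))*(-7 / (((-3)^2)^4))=560 / 6561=0.09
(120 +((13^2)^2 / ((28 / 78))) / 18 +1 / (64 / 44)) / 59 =1525723 / 19824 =76.96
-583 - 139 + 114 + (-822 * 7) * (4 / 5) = -26056 / 5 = -5211.20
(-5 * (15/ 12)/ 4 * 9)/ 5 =-45/ 16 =-2.81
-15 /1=-15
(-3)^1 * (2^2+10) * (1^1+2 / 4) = -63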